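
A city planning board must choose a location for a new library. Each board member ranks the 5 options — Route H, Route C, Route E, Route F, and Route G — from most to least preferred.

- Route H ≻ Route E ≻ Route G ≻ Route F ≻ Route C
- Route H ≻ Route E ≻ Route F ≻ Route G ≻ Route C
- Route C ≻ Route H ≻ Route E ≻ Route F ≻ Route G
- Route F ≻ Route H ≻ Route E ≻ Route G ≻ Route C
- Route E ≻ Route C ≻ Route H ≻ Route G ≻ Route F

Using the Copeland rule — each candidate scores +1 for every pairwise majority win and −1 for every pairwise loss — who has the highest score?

Route H

Pairwise results:
  Route H vs Route C: Route H wins 3–2.
  Route H vs Route E: Route H wins 4–1.
  Route H vs Route F: Route H wins 4–1.
  Route H vs Route G: Route H wins 5–0.
  Route C vs Route E: Route E wins 4–1.
  Route C vs Route F: Route F wins 3–2.
  Route C vs Route G: Route G wins 3–2.
  Route E vs Route F: Route E wins 4–1.
  Route E vs Route G: Route E wins 5–0.
  Route F vs Route G: Route F wins 3–2.
Copeland scores (wins − losses):
  Route H: 4 − 0 = 4
  Route C: 0 − 4 = -4
  Route E: 3 − 1 = 2
  Route F: 2 − 2 = 0
  Route G: 1 − 3 = -2
Route H has the best Copeland score.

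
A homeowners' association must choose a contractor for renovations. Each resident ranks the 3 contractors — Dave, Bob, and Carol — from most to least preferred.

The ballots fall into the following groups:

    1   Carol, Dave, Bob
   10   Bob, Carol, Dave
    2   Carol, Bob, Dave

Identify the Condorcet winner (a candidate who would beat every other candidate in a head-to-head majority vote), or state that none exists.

Head-to-head results (13 voters total):
Dave vs Bob: Bob wins 12–1.
Dave vs Carol: Carol wins 13–0.
Bob vs Carol: Bob wins 10–3.
Bob beats each rival — Dave (12–1), Carol (10–3) — so Bob is the Condorcet winner.

Bob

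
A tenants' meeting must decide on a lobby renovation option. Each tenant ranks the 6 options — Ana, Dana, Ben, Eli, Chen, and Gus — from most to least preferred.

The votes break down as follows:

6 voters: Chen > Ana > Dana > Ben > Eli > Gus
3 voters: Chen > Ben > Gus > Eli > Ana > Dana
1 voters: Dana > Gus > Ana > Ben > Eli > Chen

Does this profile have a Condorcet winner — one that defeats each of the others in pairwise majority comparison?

Yes

Head-to-head results (10 voters total):
Ana vs Dana: Ana wins 9–1.
Ana vs Ben: Ana wins 7–3.
Ana vs Eli: Ana wins 7–3.
Ana vs Chen: Chen wins 9–1.
Ana vs Gus: Ana wins 6–4.
Dana vs Ben: Dana wins 7–3.
Dana vs Eli: Dana wins 7–3.
Dana vs Chen: Chen wins 9–1.
Dana vs Gus: Dana wins 7–3.
Ben vs Eli: Ben wins 10–0.
Ben vs Chen: Chen wins 9–1.
Ben vs Gus: Ben wins 9–1.
Eli vs Chen: Chen wins 9–1.
Eli vs Gus: Eli wins 6–4.
Chen vs Gus: Chen wins 9–1.
Chen beats each rival — Ana (9–1), Dana (9–1), Ben (9–1), Eli (9–1), Gus (9–1) — so Chen is the Condorcet winner.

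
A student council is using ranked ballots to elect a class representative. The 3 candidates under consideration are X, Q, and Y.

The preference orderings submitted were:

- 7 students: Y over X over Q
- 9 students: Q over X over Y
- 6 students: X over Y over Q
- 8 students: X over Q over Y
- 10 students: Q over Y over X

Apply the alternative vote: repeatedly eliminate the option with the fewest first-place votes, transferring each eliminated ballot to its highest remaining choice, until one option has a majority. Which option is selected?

X

Round 1: Q 19, X 14, Y 7. Y has the fewest and is eliminated.
Round 2: X 21, Q 19. X has a majority.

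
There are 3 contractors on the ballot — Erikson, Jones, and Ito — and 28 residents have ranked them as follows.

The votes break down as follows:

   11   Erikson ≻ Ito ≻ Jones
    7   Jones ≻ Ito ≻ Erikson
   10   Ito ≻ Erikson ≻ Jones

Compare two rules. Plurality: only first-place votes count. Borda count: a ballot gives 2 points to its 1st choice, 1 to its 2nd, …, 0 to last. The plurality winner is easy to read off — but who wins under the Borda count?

Plurality first-place counts: Erikson 11, Jones 7, Ito 10 → Erikson.
Borda totals: Erikson 32, Jones 14, Ito 38 → Ito.

Ito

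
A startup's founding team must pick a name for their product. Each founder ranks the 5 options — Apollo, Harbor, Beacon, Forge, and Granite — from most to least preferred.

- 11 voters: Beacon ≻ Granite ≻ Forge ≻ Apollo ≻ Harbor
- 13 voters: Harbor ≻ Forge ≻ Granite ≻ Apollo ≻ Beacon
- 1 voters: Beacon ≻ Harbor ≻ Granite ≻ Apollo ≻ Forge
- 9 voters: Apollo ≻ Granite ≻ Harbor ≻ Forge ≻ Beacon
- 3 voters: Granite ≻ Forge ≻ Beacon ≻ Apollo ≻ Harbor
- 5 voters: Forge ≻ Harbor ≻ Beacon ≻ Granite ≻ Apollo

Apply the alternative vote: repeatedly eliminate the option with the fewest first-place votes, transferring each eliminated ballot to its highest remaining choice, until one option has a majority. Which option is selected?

Harbor

Round 1: Harbor 13, Beacon 12, Apollo 9, Forge 5, Granite 3. Granite has the fewest and is eliminated.
Round 2: Harbor 13, Beacon 12, Apollo 9, Forge 8. Forge has the fewest and is eliminated.
Round 3: Harbor 18, Beacon 15, Apollo 9. Apollo has the fewest and is eliminated.
Round 4: Harbor 27, Beacon 15. Harbor has a majority.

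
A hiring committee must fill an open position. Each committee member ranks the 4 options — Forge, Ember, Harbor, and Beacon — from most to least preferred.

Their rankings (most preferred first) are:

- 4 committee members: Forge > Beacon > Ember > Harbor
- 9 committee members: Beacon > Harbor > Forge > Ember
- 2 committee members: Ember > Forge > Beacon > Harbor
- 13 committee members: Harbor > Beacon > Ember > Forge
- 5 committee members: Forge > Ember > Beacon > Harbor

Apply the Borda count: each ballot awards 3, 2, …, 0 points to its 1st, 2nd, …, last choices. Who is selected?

Borda scores:
  Forge: 4·3 + 9·1 + 2·2 + 13·0 + 5·3 = 40
  Ember: 4·1 + 9·0 + 2·3 + 13·1 + 5·2 = 33
  Harbor: 4·0 + 9·2 + 2·0 + 13·3 + 5·0 = 57
  Beacon: 4·2 + 9·3 + 2·1 + 13·2 + 5·1 = 68
Beacon has the highest total.

Beacon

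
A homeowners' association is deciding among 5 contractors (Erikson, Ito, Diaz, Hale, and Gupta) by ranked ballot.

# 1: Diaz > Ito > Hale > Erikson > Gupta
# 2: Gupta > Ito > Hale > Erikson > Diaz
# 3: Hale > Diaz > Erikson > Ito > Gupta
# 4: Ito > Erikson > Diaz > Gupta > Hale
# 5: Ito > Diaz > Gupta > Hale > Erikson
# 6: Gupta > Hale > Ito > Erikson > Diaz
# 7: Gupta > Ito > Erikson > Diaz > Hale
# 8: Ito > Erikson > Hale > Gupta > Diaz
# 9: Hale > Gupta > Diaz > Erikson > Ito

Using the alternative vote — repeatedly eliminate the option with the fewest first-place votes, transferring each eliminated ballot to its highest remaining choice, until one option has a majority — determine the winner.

Round 1: Ito 3, Gupta 3, Hale 2, Diaz 1, Erikson 0. Erikson has the fewest and is eliminated.
Round 2: Ito 3, Gupta 3, Hale 2, Diaz 1. Diaz has the fewest and is eliminated.
Round 3: Ito 4, Gupta 3, Hale 2. Hale has the fewest and is eliminated.
Round 4: Ito 5, Gupta 4. Ito has a majority.

Ito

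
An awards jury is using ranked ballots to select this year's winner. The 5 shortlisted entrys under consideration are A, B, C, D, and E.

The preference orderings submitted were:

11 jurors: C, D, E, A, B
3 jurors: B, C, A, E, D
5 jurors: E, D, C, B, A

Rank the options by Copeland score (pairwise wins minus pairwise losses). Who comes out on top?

Pairwise results:
  A vs B: A wins 11–8.
  A vs C: C wins 19–0.
  A vs D: D wins 16–3.
  A vs E: E wins 16–3.
  B vs C: C wins 16–3.
  B vs D: D wins 16–3.
  B vs E: E wins 16–3.
  C vs D: C wins 14–5.
  C vs E: C wins 14–5.
  D vs E: D wins 11–8.
Copeland scores (wins − losses):
  A: 1 − 3 = -2
  B: 0 − 4 = -4
  C: 4 − 0 = 4
  D: 3 − 1 = 2
  E: 2 − 2 = 0
C has the best Copeland score.

C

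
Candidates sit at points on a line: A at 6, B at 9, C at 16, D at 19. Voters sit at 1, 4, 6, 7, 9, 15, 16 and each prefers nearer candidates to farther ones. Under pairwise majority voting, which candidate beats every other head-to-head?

With single-peaked preferences on a line, the Condorcet winner is the candidate closest to the median voter.
The median voter (position 7) is closest to A at 6.
Check: A vs C — voters closer to A: 5 of 7.

A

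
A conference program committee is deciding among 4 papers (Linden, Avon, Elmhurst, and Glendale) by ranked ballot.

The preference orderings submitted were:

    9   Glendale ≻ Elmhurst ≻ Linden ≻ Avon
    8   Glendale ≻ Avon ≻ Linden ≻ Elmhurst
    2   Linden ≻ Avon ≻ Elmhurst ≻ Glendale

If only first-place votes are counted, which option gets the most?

First-place vote totals:
  Linden: 2
  Avon: 0
  Elmhurst: 0
  Glendale: 17
Glendale has the most first-place votes.

Glendale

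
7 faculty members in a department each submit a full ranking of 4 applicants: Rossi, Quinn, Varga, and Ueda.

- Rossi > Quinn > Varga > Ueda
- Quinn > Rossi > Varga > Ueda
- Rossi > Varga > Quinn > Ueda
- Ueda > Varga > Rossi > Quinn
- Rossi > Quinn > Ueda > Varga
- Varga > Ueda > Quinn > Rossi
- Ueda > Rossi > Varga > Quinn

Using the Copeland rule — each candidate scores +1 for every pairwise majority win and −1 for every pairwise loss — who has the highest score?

Rossi

Pairwise results:
  Rossi vs Quinn: Rossi wins 5–2.
  Rossi vs Varga: Rossi wins 5–2.
  Rossi vs Ueda: Rossi wins 4–3.
  Quinn vs Varga: Varga wins 4–3.
  Quinn vs Ueda: Quinn wins 4–3.
  Varga vs Ueda: Varga wins 4–3.
Copeland scores (wins − losses):
  Rossi: 3 − 0 = 3
  Quinn: 1 − 2 = -1
  Varga: 2 − 1 = 1
  Ueda: 0 − 3 = -3
Rossi has the best Copeland score.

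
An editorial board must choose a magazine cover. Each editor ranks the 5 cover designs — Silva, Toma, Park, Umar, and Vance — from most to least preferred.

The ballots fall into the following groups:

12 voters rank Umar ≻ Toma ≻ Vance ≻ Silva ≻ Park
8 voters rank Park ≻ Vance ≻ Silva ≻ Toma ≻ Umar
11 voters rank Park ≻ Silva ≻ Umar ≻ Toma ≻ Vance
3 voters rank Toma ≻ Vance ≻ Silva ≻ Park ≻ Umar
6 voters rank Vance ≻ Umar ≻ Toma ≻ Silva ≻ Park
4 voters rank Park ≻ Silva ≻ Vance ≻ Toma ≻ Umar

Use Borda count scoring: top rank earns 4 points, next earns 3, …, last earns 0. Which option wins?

Park

Borda scores:
  Silva: 12·1 + 8·2 + 11·3 + 3·2 + 6·1 + 4·3 = 85
  Toma: 12·3 + 8·1 + 11·1 + 3·4 + 6·2 + 4·1 = 83
  Park: 12·0 + 8·4 + 11·4 + 3·1 + 6·0 + 4·4 = 95
  Umar: 12·4 + 8·0 + 11·2 + 3·0 + 6·3 + 4·0 = 88
  Vance: 12·2 + 8·3 + 11·0 + 3·3 + 6·4 + 4·2 = 89
Park has the highest total.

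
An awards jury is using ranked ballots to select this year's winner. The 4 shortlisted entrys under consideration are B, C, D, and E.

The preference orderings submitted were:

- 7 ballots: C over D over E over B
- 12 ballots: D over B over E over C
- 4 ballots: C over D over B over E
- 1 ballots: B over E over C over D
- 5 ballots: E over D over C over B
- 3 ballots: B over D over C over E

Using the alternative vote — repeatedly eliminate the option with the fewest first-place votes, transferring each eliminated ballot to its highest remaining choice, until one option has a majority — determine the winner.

Round 1: D 12, C 11, E 5, B 4. B has the fewest and is eliminated.
Round 2: D 15, C 11, E 6. E has the fewest and is eliminated.
Round 3: D 20, C 12. D has a majority.

D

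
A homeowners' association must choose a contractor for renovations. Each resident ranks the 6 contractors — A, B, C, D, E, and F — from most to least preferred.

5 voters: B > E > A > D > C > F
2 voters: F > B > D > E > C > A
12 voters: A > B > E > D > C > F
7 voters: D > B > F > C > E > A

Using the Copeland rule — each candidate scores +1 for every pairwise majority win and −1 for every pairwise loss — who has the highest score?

B

Pairwise results:
  A vs B: B wins 14–12.
  A vs C: A wins 17–9.
  A vs D: A wins 17–9.
  A vs E: E wins 14–12.
  A vs F: A wins 17–9.
  B vs C: B wins 26–0.
  B vs D: B wins 19–7.
  B vs E: B wins 26–0.
  B vs F: B wins 24–2.
  C vs D: D wins 26–0.
  C vs E: E wins 19–7.
  C vs F: C wins 17–9.
  D vs E: E wins 17–9.
  D vs F: D wins 24–2.
  E vs F: E wins 17–9.
Copeland scores (wins − losses):
  A: 3 − 2 = 1
  B: 5 − 0 = 5
  C: 1 − 4 = -3
  D: 2 − 3 = -1
  E: 4 − 1 = 3
  F: 0 − 5 = -5
B has the best Copeland score.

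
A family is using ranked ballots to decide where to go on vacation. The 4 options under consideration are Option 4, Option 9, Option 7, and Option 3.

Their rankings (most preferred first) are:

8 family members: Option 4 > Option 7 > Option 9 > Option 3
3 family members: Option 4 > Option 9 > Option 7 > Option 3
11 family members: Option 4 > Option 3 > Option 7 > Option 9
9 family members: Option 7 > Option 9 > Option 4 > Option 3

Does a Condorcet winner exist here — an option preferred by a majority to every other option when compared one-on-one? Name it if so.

Option 4

Head-to-head results (31 voters total):
Option 4 vs Option 9: Option 4 wins 22–9.
Option 4 vs Option 7: Option 4 wins 22–9.
Option 4 vs Option 3: Option 4 wins 31–0.
Option 9 vs Option 7: Option 7 wins 28–3.
Option 9 vs Option 3: Option 9 wins 20–11.
Option 7 vs Option 3: Option 7 wins 20–11.
Option 4 beats each rival — Option 9 (22–9), Option 7 (22–9), Option 3 (31–0) — so Option 4 is the Condorcet winner.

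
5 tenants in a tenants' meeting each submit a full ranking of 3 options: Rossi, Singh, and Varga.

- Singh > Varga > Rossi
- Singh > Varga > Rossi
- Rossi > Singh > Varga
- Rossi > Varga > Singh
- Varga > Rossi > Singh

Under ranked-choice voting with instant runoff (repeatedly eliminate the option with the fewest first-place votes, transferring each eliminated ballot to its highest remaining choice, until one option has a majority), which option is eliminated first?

Varga

Round 1: Rossi 2, Singh 2, Varga 1. Varga has the fewest and is eliminated.
Round 2: Rossi 3, Singh 2. Rossi has a majority.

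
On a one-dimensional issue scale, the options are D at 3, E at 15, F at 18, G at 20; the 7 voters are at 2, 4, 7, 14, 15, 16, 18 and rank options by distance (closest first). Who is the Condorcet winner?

With single-peaked preferences on a line, the Condorcet winner is the candidate closest to the median voter.
The median voter (position 14) is closest to E at 15.
Check: E vs F — voters closer to E: 6 of 7.

E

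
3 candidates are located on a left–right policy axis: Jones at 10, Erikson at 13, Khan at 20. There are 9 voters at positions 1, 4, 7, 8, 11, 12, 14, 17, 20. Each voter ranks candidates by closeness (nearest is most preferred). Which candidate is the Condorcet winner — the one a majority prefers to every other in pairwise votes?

Jones

With single-peaked preferences on a line, the Condorcet winner is the candidate closest to the median voter.
The median voter (position 11) is closest to Jones at 10.
Check: Jones vs Erikson — voters closer to Jones: 5 of 9.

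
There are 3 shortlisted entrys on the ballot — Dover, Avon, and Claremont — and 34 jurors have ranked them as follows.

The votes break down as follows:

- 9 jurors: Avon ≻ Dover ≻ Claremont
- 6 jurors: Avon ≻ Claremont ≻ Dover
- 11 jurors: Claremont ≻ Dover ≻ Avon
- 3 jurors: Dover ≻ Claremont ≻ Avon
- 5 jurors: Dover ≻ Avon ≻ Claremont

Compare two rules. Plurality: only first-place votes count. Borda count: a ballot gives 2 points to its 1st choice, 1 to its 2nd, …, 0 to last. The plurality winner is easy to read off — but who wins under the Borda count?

Dover

Plurality first-place counts: Dover 8, Avon 15, Claremont 11 → Avon.
Borda totals: Dover 36, Avon 35, Claremont 31 → Dover.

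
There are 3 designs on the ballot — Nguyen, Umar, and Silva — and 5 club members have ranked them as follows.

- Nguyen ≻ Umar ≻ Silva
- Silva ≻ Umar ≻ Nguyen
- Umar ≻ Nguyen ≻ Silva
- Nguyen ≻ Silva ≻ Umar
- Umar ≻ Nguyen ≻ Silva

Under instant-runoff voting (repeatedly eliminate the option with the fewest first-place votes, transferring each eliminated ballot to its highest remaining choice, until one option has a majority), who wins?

Umar

Round 1: Nguyen 2, Umar 2, Silva 1. Silva has the fewest and is eliminated.
Round 2: Umar 3, Nguyen 2. Umar has a majority.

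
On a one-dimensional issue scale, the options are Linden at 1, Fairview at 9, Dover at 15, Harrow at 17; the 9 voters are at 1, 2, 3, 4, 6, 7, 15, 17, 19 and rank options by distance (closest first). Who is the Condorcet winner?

With single-peaked preferences on a line, the Condorcet winner is the candidate closest to the median voter.
The median voter (position 6) is closest to Fairview at 9.
Check: Fairview vs Dover — voters closer to Fairview: 6 of 9.

Fairview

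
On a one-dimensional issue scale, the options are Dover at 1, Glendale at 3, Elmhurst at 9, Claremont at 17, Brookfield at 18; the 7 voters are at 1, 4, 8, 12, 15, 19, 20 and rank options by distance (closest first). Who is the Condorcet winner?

Elmhurst

With single-peaked preferences on a line, the Condorcet winner is the candidate closest to the median voter.
The median voter (position 12) is closest to Elmhurst at 9.
Check: Elmhurst vs Claremont — voters closer to Elmhurst: 4 of 7.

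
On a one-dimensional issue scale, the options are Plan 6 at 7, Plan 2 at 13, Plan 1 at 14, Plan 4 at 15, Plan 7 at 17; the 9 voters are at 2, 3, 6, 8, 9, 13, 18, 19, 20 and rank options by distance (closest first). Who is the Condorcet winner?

Plan 6

With single-peaked preferences on a line, the Condorcet winner is the candidate closest to the median voter.
The median voter (position 9) is closest to Plan 6 at 7.
Check: Plan 6 vs Plan 2 — voters closer to Plan 6: 5 of 9.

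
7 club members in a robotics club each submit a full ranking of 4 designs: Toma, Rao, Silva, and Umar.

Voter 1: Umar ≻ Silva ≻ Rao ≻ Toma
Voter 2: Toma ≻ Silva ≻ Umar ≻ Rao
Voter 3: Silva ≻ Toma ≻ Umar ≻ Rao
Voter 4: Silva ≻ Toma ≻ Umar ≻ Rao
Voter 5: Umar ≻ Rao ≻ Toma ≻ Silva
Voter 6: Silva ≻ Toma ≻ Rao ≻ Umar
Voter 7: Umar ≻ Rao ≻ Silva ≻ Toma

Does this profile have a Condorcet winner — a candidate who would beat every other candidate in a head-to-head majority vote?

Head-to-head results (7 voters total):
Toma vs Rao: Toma wins 4–3.
Toma vs Silva: Silva wins 5–2.
Toma vs Umar: Toma wins 4–3.
Rao vs Silva: Silva wins 5–2.
Rao vs Umar: Umar wins 6–1.
Silva vs Umar: Silva wins 4–3.
Silva beats each rival — Toma (5–2), Rao (5–2), Umar (4–3) — so Silva is the Condorcet winner.

Yes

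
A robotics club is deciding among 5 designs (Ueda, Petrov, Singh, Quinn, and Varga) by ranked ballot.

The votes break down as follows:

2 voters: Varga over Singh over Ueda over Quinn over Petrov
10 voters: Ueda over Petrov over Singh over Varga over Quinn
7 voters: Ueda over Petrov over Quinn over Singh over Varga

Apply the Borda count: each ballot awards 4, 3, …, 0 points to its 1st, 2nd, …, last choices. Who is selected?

Ueda

Borda scores:
  Ueda: 2·2 + 10·4 + 7·4 = 72
  Petrov: 2·0 + 10·3 + 7·3 = 51
  Singh: 2·3 + 10·2 + 7·1 = 33
  Quinn: 2·1 + 10·0 + 7·2 = 16
  Varga: 2·4 + 10·1 + 7·0 = 18
Ueda has the highest total.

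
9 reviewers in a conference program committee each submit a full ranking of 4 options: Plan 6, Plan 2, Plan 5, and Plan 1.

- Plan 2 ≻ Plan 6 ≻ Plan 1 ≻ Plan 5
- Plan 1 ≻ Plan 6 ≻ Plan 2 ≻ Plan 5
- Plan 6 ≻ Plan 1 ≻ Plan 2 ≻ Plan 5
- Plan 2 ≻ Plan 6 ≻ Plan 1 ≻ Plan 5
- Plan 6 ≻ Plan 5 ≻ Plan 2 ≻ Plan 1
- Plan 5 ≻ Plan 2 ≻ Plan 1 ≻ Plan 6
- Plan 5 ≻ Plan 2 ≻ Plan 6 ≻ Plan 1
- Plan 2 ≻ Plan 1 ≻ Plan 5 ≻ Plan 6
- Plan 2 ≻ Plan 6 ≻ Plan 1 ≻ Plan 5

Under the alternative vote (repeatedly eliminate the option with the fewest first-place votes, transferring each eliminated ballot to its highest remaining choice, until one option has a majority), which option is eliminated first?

Plan 1

Round 1: Plan 2 4, Plan 6 2, Plan 5 2, Plan 1 1. Plan 1 has the fewest and is eliminated.
Round 2: Plan 2 4, Plan 6 3, Plan 5 2. Plan 5 has the fewest and is eliminated.
Round 3: Plan 2 6, Plan 6 3. Plan 2 has a majority.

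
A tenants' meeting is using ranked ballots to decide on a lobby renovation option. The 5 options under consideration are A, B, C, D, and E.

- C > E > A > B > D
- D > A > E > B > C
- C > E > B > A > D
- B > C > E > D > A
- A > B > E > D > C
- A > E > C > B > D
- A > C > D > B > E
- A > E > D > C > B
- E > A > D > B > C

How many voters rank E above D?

7

Ballots ranking E above D: 7.
Ballots ranking D above E: 2.
So 7 of 9 voters prefer E to D.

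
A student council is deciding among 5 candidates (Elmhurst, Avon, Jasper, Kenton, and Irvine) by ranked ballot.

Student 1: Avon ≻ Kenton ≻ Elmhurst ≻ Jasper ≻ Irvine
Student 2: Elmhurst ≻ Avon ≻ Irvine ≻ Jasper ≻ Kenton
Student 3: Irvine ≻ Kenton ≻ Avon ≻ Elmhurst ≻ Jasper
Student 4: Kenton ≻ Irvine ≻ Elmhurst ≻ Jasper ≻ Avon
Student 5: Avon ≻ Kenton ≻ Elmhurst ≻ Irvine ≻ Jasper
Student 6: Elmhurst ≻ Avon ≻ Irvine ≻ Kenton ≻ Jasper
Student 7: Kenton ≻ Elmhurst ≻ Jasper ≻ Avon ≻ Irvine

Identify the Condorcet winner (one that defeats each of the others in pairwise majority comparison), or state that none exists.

No Condorcet winner

Head-to-head results (7 voters total):
Elmhurst vs Avon: Elmhurst wins 4–3.
Elmhurst vs Jasper: Elmhurst wins 7–0.
Elmhurst vs Kenton: Kenton wins 5–2.
Elmhurst vs Irvine: Elmhurst wins 5–2.
Avon vs Jasper: Avon wins 5–2.
Avon vs Kenton: Avon wins 4–3.
Avon vs Irvine: Avon wins 5–2.
Jasper vs Kenton: Kenton wins 6–1.
Jasper vs Irvine: Irvine wins 5–2.
Kenton vs Irvine: Kenton wins 4–3.
No candidate beats all others: Elmhurst beats Avon beats Kenton beats Elmhurst, a majority cycle.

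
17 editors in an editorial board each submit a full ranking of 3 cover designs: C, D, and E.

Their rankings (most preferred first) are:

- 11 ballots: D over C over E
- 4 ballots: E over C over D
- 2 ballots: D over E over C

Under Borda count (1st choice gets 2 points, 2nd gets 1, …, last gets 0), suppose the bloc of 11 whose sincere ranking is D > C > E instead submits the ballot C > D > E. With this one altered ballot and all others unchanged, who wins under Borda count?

Borda totals with the altered ballot: C 26, D 15, E 10.
The switch changes the winner from D to C.

C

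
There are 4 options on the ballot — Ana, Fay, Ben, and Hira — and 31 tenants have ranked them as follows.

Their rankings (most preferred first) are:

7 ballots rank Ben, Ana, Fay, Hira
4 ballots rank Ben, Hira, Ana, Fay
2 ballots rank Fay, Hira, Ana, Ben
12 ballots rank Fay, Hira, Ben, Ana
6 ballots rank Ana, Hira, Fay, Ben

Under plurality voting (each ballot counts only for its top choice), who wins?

Fay

First-place vote totals:
  Ana: 6
  Fay: 14
  Ben: 11
  Hira: 0
Fay has the most first-place votes.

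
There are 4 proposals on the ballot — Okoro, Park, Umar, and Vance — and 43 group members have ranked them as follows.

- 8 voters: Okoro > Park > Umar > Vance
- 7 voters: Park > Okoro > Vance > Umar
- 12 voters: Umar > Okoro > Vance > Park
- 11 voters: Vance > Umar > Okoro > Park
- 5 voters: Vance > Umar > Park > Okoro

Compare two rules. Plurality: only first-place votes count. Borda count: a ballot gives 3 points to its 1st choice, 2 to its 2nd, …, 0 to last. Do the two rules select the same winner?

No

Plurality first-place counts: Okoro 8, Park 7, Umar 12, Vance 16 → Vance.
Borda totals: Okoro 73, Park 42, Umar 76, Vance 67 → Umar.
The two rules disagree: plurality picks Vance, Borda picks Umar.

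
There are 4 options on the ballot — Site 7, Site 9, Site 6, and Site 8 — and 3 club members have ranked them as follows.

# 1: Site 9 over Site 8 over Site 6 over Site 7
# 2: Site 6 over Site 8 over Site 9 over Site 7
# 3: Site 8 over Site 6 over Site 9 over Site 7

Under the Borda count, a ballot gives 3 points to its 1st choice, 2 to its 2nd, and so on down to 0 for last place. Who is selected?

Borda scores:
  Site 7: 0 + 0 + 0 = 0
  Site 9: 3 + 1 + 1 = 5
  Site 6: 1 + 3 + 2 = 6
  Site 8: 2 + 2 + 3 = 7
Site 8 has the highest total.

Site 8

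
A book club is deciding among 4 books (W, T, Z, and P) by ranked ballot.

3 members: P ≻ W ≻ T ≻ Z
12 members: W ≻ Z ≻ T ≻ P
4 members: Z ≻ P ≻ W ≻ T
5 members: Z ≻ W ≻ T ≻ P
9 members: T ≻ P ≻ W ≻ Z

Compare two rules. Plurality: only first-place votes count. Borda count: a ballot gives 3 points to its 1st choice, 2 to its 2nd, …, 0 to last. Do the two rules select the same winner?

Yes

Plurality first-place counts: W 12, T 9, Z 9, P 3 → W.
Borda totals: W 65, T 47, Z 51, P 35 → W.
The two rules agree on W.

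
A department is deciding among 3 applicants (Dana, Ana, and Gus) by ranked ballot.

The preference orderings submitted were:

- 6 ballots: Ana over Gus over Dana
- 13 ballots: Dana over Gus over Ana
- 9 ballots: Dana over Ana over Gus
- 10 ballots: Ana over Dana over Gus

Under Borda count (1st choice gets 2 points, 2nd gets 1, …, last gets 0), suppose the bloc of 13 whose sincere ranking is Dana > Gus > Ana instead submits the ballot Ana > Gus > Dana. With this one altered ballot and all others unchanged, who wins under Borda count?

Borda totals with the altered ballot: Dana 28, Ana 67, Gus 19.
The switch changes the winner from Dana to Ana.

Ana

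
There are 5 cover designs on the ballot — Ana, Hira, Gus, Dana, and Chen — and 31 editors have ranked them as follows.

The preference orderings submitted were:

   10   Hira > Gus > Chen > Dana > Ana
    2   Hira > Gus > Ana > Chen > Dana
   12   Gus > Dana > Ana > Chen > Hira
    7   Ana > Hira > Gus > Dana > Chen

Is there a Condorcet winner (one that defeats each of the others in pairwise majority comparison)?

No

Head-to-head results (31 voters total):
Ana vs Hira: Ana wins 19–12.
Ana vs Gus: Gus wins 24–7.
Ana vs Dana: Dana wins 22–9.
Ana vs Chen: Ana wins 21–10.
Hira vs Gus: Hira wins 19–12.
Hira vs Dana: Hira wins 19–12.
Hira vs Chen: Hira wins 19–12.
Gus vs Dana: Gus wins 31–0.
Gus vs Chen: Gus wins 31–0.
Dana vs Chen: Dana wins 19–12.
No candidate beats all others: Ana beats Hira beats Gus beats Ana, a majority cycle.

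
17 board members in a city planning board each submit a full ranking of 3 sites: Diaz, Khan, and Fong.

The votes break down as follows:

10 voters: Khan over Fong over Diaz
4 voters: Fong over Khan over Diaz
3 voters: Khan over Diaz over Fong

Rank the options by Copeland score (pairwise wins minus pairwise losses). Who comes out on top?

Pairwise results:
  Diaz vs Khan: Khan wins 17–0.
  Diaz vs Fong: Fong wins 14–3.
  Khan vs Fong: Khan wins 13–4.
Copeland scores (wins − losses):
  Diaz: 0 − 2 = -2
  Khan: 2 − 0 = 2
  Fong: 1 − 1 = 0
Khan has the best Copeland score.

Khan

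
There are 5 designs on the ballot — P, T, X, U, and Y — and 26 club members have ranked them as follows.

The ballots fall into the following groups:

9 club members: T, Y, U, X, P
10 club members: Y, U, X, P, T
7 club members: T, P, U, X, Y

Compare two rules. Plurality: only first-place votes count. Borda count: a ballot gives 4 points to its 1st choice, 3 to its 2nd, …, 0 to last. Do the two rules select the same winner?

Plurality first-place counts: P 0, T 16, X 0, U 0, Y 10 → T.
Borda totals: P 31, T 64, X 36, U 62, Y 67 → Y.
The two rules disagree: plurality picks T, Borda picks Y.

No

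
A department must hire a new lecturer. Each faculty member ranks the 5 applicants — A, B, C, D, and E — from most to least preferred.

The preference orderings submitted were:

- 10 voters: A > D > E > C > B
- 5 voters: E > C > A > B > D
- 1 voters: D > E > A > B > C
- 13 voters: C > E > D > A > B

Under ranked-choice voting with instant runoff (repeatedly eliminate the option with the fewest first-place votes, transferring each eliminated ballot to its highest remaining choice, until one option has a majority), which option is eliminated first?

B

Round 1: C 13, A 10, E 5, D 1, B 0. B has the fewest and is eliminated.
Round 2: C 13, A 10, E 5, D 1. D has the fewest and is eliminated.
Round 3: C 13, A 10, E 6. E has the fewest and is eliminated.
Round 4: C 18, A 11. C has a majority.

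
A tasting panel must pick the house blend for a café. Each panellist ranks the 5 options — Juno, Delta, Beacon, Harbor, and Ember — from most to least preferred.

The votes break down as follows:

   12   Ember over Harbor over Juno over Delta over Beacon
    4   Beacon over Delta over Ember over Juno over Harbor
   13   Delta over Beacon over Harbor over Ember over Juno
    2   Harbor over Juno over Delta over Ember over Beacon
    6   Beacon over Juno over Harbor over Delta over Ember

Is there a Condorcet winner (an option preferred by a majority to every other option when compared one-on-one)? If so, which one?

No Condorcet winner

Head-to-head results (37 voters total):
Juno vs Delta: Juno wins 20–17.
Juno vs Beacon: Beacon wins 23–14.
Juno vs Harbor: Harbor wins 27–10.
Juno vs Ember: Ember wins 29–8.
Delta vs Beacon: Delta wins 27–10.
Delta vs Harbor: Harbor wins 20–17.
Delta vs Ember: Delta wins 25–12.
Beacon vs Harbor: Beacon wins 23–14.
Beacon vs Ember: Beacon wins 23–14.
Harbor vs Ember: Harbor wins 21–16.
No candidate beats all others: Juno beats Delta beats Beacon beats Juno, a majority cycle.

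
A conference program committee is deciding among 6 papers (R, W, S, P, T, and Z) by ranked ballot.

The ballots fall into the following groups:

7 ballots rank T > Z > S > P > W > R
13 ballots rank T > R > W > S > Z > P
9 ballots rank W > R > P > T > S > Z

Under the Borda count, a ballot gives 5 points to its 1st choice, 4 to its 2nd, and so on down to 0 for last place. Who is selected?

Borda scores:
  R: 7·0 + 13·4 + 9·4 = 88
  W: 7·1 + 13·3 + 9·5 = 91
  S: 7·3 + 13·2 + 9·1 = 56
  P: 7·2 + 13·0 + 9·3 = 41
  T: 7·5 + 13·5 + 9·2 = 118
  Z: 7·4 + 13·1 + 9·0 = 41
T has the highest total.

T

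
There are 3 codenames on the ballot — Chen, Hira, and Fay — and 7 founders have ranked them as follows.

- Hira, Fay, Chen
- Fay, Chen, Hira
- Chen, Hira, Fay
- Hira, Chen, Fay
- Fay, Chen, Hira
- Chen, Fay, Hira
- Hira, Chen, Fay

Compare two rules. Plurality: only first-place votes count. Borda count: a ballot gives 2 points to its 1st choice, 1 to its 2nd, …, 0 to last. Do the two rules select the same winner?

No

Plurality first-place counts: Chen 2, Hira 3, Fay 2 → Hira.
Borda totals: Chen 8, Hira 7, Fay 6 → Chen.
The two rules disagree: plurality picks Hira, Borda picks Chen.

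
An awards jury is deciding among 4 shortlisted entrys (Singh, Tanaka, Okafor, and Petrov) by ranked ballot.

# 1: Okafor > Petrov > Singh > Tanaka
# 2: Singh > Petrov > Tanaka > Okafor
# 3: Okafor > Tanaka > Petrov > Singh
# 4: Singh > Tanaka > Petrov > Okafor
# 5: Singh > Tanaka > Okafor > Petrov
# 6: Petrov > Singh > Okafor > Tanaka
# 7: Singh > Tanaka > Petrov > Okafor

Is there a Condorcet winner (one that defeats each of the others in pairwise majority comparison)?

Yes

Head-to-head results (7 voters total):
Singh vs Tanaka: Singh wins 6–1.
Singh vs Okafor: Singh wins 5–2.
Singh vs Petrov: Singh wins 4–3.
Tanaka vs Okafor: Tanaka wins 4–3.
Tanaka vs Petrov: Tanaka wins 4–3.
Okafor vs Petrov: Petrov wins 4–3.
Singh beats each rival — Tanaka (6–1), Okafor (5–2), Petrov (4–3) — so Singh is the Condorcet winner.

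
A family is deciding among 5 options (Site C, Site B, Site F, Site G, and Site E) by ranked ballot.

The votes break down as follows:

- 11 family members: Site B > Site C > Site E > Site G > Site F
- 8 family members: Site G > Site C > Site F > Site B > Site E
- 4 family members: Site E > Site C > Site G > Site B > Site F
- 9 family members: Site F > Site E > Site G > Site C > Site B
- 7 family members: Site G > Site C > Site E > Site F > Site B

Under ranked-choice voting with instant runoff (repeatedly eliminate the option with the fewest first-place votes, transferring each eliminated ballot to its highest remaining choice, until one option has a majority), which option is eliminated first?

Site C

Round 1: Site G 15, Site B 11, Site F 9, Site E 4, Site C 0. Site C has the fewest and is eliminated.
Round 2: Site G 15, Site B 11, Site F 9, Site E 4. Site E has the fewest and is eliminated.
Round 3: Site G 19, Site B 11, Site F 9. Site F has the fewest and is eliminated.
Round 4: Site G 28, Site B 11. Site G has a majority.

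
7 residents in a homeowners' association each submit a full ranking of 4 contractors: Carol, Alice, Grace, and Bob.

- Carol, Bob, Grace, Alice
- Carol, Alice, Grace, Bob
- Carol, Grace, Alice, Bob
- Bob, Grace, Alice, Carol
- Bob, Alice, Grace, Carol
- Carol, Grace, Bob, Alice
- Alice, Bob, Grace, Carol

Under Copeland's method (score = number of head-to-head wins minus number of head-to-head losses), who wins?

Carol

Pairwise results:
  Carol vs Alice: Carol wins 4–3.
  Carol vs Grace: Carol wins 4–3.
  Carol vs Bob: Carol wins 4–3.
  Alice vs Grace: Grace wins 4–3.
  Alice vs Bob: Bob wins 4–3.
  Grace vs Bob: Bob wins 4–3.
Copeland scores (wins − losses):
  Carol: 3 − 0 = 3
  Alice: 0 − 3 = -3
  Grace: 1 − 2 = -1
  Bob: 2 − 1 = 1
Carol has the best Copeland score.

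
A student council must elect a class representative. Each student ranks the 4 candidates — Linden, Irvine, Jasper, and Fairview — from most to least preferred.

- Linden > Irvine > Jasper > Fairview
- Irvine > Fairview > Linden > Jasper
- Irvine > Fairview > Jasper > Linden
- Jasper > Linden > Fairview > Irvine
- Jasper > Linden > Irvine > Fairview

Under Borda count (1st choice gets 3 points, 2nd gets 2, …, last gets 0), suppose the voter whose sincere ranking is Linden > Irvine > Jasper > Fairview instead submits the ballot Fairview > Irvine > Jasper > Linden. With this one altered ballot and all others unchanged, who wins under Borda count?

Irvine

Borda totals with the altered ballot: Linden 5, Irvine 9, Jasper 8, Fairview 8.
The winner is unchanged: still Irvine.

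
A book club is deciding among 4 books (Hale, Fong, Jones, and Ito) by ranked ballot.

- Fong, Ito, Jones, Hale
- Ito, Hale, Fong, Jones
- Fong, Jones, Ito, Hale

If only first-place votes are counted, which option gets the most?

First-place vote totals:
  Hale: 0
  Fong: 2
  Jones: 0
  Ito: 1
Fong has the most first-place votes.

Fong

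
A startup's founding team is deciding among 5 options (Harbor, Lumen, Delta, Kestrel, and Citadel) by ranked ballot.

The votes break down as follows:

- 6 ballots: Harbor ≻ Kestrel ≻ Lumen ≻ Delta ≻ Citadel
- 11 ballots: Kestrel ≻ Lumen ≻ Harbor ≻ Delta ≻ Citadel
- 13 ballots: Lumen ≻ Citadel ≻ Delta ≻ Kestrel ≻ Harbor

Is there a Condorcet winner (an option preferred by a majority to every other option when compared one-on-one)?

Head-to-head results (30 voters total):
Harbor vs Lumen: Lumen wins 24–6.
Harbor vs Delta: Harbor wins 17–13.
Harbor vs Kestrel: Kestrel wins 24–6.
Harbor vs Citadel: Harbor wins 17–13.
Lumen vs Delta: Lumen wins 30–0.
Lumen vs Kestrel: Kestrel wins 17–13.
Lumen vs Citadel: Lumen wins 30–0.
Delta vs Kestrel: Kestrel wins 17–13.
Delta vs Citadel: Delta wins 17–13.
Kestrel vs Citadel: Kestrel wins 17–13.
Kestrel beats each rival — Harbor (24–6), Lumen (17–13), Delta (17–13), Citadel (17–13) — so Kestrel is the Condorcet winner.

Yes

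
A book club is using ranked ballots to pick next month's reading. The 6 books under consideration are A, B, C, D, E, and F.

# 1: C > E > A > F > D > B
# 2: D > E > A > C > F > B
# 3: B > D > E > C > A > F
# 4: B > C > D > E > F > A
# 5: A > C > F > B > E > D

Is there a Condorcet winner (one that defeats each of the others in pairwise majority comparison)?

Head-to-head results (5 voters total):
A vs B: A wins 3–2.
A vs C: C wins 3–2.
A vs D: D wins 3–2.
A vs E: E wins 4–1.
A vs F: A wins 4–1.
B vs C: C wins 3–2.
B vs D: B wins 3–2.
B vs E: B wins 3–2.
B vs F: F wins 3–2.
C vs D: C wins 3–2.
C vs E: C wins 3–2.
C vs F: C wins 5–0.
D vs E: D wins 3–2.
D vs F: D wins 3–2.
E vs F: E wins 4–1.
C beats each rival — A (3–2), B (3–2), D (3–2), E (3–2), F (5–0) — so C is the Condorcet winner.

Yes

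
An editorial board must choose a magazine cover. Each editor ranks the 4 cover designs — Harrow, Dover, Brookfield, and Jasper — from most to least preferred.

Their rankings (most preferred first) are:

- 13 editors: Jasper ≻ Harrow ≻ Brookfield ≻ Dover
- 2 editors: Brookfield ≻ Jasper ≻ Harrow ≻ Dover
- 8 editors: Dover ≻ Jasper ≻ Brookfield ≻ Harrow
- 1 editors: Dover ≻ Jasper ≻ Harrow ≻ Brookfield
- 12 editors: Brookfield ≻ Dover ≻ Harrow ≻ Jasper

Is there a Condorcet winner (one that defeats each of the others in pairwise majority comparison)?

No

Head-to-head results (36 voters total):
Harrow vs Dover: Dover wins 21–15.
Harrow vs Brookfield: Brookfield wins 22–14.
Harrow vs Jasper: Jasper wins 24–12.
Dover vs Brookfield: Brookfield wins 27–9.
Dover vs Jasper: Dover wins 21–15.
Brookfield vs Jasper: Jasper wins 22–14.
No candidate beats all others: Dover beats Jasper beats Brookfield beats Dover, a majority cycle.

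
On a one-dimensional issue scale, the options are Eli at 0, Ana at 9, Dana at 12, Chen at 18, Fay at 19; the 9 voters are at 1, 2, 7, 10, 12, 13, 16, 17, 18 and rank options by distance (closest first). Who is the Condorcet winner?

With single-peaked preferences on a line, the Condorcet winner is the candidate closest to the median voter.
The median voter (position 12) is closest to Dana at 12.
Check: Dana vs Chen — voters closer to Dana: 6 of 9.

Dana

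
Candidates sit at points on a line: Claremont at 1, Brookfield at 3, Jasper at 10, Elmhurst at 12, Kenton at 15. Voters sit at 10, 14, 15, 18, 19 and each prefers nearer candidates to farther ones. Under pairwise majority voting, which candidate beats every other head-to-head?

Kenton

With single-peaked preferences on a line, the Condorcet winner is the candidate closest to the median voter.
The median voter (position 15) is closest to Kenton at 15.
Check: Kenton vs Claremont — voters closer to Kenton: 5 of 5.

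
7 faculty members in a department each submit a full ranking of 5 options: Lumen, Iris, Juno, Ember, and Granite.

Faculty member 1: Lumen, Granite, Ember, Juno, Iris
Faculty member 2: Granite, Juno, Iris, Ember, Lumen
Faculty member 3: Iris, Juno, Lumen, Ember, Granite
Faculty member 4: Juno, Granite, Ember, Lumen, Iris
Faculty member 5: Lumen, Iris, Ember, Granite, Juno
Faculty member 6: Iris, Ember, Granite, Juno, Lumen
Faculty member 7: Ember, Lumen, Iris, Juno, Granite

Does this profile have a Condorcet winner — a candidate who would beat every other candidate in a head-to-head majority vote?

No

Head-to-head results (7 voters total):
Lumen vs Iris: Lumen wins 4–3.
Lumen vs Juno: Juno wins 4–3.
Lumen vs Ember: Ember wins 4–3.
Lumen vs Granite: Lumen wins 4–3.
Iris vs Juno: Iris wins 4–3.
Iris vs Ember: Iris wins 4–3.
Iris vs Granite: Iris wins 4–3.
Juno vs Ember: Ember wins 4–3.
Juno vs Granite: Granite wins 4–3.
Ember vs Granite: Ember wins 4–3.
No candidate beats all others: Lumen beats Iris beats Juno beats Lumen, a majority cycle.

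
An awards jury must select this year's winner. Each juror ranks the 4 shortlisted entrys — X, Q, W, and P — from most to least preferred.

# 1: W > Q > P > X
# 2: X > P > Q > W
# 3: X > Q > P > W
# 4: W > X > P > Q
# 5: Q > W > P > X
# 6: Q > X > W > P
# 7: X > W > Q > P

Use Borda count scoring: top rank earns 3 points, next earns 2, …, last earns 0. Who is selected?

X

Borda scores:
  X: 0 + 3 + 3 + 2 + 0 + 2 + 3 = 13
  Q: 2 + 1 + 2 + 0 + 3 + 3 + 1 = 12
  W: 3 + 0 + 0 + 3 + 2 + 1 + 2 = 11
  P: 1 + 2 + 1 + 1 + 1 + 0 + 0 = 6
X has the highest total.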